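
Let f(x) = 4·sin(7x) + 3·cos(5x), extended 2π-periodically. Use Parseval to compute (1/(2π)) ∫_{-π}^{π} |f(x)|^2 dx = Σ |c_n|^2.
Σ |c_n|^2 = 25/2

Expand |f|^2 and use orthogonality of {sin(nx), cos(mx)} on [-π, π]:
  ∫_{-π}^{π} sin(nx)^2 dx = π, ∫ cos(mx)^2 dx = π, and cross terms integrate to 0.
So ∫_{-π}^{π} f(x)^2 dx = 4^2 · π + 3^2 · π = (16 + 9)π.
Divide by 2π: (16 + 9)/2 = 25/2.
By Parseval, this equals Σ |c_n|^2.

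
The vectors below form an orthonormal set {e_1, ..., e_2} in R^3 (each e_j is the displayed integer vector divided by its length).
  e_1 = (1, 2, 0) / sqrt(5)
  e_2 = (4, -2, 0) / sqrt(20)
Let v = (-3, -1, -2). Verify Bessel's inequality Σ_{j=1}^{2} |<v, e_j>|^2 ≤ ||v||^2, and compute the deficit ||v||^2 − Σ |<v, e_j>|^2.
Σ |<v, e_j>|^2 = 10; ||v||^2 = 14; deficit = 4

Write each e_j = u_j / sqrt(<u_j, u_j>) where u_j is the displayed integer vector. Then <v, e_j> = <v, u_j> / sqrt(<u_j, u_j>), so |<v, e_j>|^2 = <v, u_j>^2 / <u_j, u_j>.
Coefficients: <v, e_1> = -5/sqrt(5), <v, e_2> = -10/sqrt(20).
Square and sum: Σ |<v, e_j>|^2 = 10.
Compute ||v||^2 = v·v = 14.
Deficit = 14 − 10 = 4 ≥ 0, confirming Bessel's inequality. (The deficit equals ||v − Σ <v,e_j> e_j||^2, the squared distance from v to span{e_j}.)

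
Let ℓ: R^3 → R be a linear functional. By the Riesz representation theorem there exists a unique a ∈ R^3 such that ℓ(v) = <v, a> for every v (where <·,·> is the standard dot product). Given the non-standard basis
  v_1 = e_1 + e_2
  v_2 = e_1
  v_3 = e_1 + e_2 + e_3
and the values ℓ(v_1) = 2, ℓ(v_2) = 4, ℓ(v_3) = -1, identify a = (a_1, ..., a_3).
a = (4, -2, -3)

Write a = (a_1, ..., a_3) in the standard basis. For each basis vector v_i, ℓ(v_i) = <v_i, a> is a linear equation in the a_j's. Collect the n equations into a matrix system V a = ℓ, where row i of V is v_i (expressed in the standard basis). Since V is invertible (lower-triangular with 1s on the diagonal, up to permutation), solve by back-substitution:
  V =
[[1, 1, 0],
 [1, 0, 0],
 [1, 1, 1]]
  V a = (2, 4, -1)
Solving gives a = (4, -2, -3).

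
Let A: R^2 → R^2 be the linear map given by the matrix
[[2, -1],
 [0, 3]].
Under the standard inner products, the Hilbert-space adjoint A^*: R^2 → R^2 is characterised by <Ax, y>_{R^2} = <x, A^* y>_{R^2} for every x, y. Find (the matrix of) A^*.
A^* = A^T =
[[2, 0],
 [-1, 3]]

For real matrices with standard dot products, the defining identity <Ax, y> = <x, A^* y> gives (Ax)^T y = x^T (A^*) y, i.e. x^T A^T y = x^T (A^*) y. Since this holds for all x, y, we must have A^* = A^T. Therefore
A^* =
[[2, 0],
 [-1, 3]].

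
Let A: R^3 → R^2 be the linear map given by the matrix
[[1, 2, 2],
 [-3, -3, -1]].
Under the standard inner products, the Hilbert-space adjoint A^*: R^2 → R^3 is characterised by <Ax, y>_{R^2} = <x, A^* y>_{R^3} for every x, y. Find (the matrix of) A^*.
A^* = A^T =
[[1, -3],
 [2, -3],
 [2, -1]]

For real matrices with standard dot products, the defining identity <Ax, y> = <x, A^* y> gives (Ax)^T y = x^T (A^*) y, i.e. x^T A^T y = x^T (A^*) y. Since this holds for all x, y, we must have A^* = A^T. Therefore
A^* =
[[1, -3],
 [2, -3],
 [2, -1]].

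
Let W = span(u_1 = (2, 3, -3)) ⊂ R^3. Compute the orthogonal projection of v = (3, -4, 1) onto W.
proj_W(v) = (-9/11, -27/22, 27/22)

Set up U = [u_1 | ... | u_1] ∈ R^(3×1). The projector onto W = col(U) is P = U (U^T U)^(-1) U^T.
Compute U^T U =
  [22],
and U^T v = (-9).
Solve U^T U · c = U^T v for the coefficients: c = (-9/22). The projection is proj_W(v) = U c.
Check: (v - proj_W(v)) · u_1 = 0  (should be 0).
Result: proj_W(v) = (-9/11, -27/22, 27/22).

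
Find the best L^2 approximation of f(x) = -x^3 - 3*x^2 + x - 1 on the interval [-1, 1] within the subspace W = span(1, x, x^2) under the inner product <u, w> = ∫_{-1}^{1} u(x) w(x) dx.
g(x) = -3*x^2 + 2*x/5 - 1

The best approximation g ∈ W is the orthogonal projection of f onto W. Writing g = a_0 + a_1 x + a_2 x^2, the coefficients solve the normal equations G · a = b where
  G_{ij} = <φ_i, φ_j> and b_i = <f, φ_i>, with φ_0 = 1, φ_1 = x, φ_2 = x^2.
G =
  [2, 0, 2/3]
  [0, 2/3, 0]
  [2/3, 0, 2/5],
b = (-4, 4/15, -28/15).
Solving gives a_0 = -1, a_1 = 2/5, a_2 = -3, so
  g(x) = -3*x^2 + 2*x/5 - 1.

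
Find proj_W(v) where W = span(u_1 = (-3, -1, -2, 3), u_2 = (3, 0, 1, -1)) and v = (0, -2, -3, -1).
proj_W(v) = (-3/19, -9/19, -10/19, 1)

Set up U = [u_1 | ... | u_2] ∈ R^(4×2). The projector onto W = col(U) is P = U (U^T U)^(-1) U^T.
Compute U^T U =
  [23, -14]
  [-14, 11],
and U^T v = (5, -2).
Solve U^T U · c = U^T v for the coefficients: c = (9/19, 8/19). The projection is proj_W(v) = U c.
Check: (v - proj_W(v)) · u_1 = 0  (should be 0).
Check: (v - proj_W(v)) · u_2 = 0  (should be 0).
Result: proj_W(v) = (-3/19, -9/19, -10/19, 1).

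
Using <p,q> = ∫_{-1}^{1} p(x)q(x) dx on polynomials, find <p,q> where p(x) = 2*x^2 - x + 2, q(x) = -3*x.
<p,q> = 2

Expand the product: p(x)·q(x) = -6*x^3 + 3*x^2 - 6*x.
∫_{-1}^{1} of each monomial x^k gives [2/(k+1) if k even, 0 if k odd]. Integrating term-by-term (or equivalently evaluating the antiderivative F(x) = -3*x^4/2 + x^3 - 3*x^2 at the endpoints):
  F(1) − F(−1) = -7/2 − (-11/2) = 2.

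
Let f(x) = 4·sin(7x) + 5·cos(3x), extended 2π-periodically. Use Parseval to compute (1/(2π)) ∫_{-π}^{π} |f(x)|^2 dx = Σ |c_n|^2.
Σ |c_n|^2 = 41/2

Expand |f|^2 and use orthogonality of {sin(nx), cos(mx)} on [-π, π]:
  ∫_{-π}^{π} sin(nx)^2 dx = π, ∫ cos(mx)^2 dx = π, and cross terms integrate to 0.
So ∫_{-π}^{π} f(x)^2 dx = 4^2 · π + 5^2 · π = (16 + 25)π.
Divide by 2π: (16 + 25)/2 = 41/2.
By Parseval, this equals Σ |c_n|^2.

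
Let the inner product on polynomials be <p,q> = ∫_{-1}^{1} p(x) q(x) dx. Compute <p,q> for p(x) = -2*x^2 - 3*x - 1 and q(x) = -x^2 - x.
<p,q> = 52/15

Expand the product: p(x)·q(x) = 2*x^4 + 5*x^3 + 4*x^2 + x.
∫_{-1}^{1} of each monomial x^k gives [2/(k+1) if k even, 0 if k odd]. Integrating term-by-term (or equivalently evaluating the antiderivative F(x) = 2*x^5/5 + 5*x^4/4 + 4*x^3/3 + x^2/2 at the endpoints):
  F(1) − F(−1) = 209/60 − (1/60) = 52/15.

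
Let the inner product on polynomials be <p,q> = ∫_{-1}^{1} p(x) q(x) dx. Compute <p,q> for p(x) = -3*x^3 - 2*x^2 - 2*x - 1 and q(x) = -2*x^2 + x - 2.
<p,q> = 106/15

Expand the product: p(x)·q(x) = 6*x^5 + x^4 + 8*x^3 + 4*x^2 + 3*x + 2.
∫_{-1}^{1} of each monomial x^k gives [2/(k+1) if k even, 0 if k odd]. Integrating term-by-term (or equivalently evaluating the antiderivative F(x) = x^6 + x^5/5 + 2*x^4 + 4*x^3/3 + 3*x^2/2 + 2*x at the endpoints):
  F(1) − F(−1) = 241/30 − (29/30) = 106/15.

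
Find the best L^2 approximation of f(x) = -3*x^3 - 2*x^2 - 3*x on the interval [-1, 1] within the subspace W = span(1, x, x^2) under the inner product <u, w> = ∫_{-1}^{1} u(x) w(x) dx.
g(x) = -2*x^2 - 24*x/5

The best approximation g ∈ W is the orthogonal projection of f onto W. Writing g = a_0 + a_1 x + a_2 x^2, the coefficients solve the normal equations G · a = b where
  G_{ij} = <φ_i, φ_j> and b_i = <f, φ_i>, with φ_0 = 1, φ_1 = x, φ_2 = x^2.
G =
  [2, 0, 2/3]
  [0, 2/3, 0]
  [2/3, 0, 2/5],
b = (-4/3, -16/5, -4/5).
Solving gives a_0 = 0, a_1 = -24/5, a_2 = -2, so
  g(x) = -2*x^2 - 24*x/5.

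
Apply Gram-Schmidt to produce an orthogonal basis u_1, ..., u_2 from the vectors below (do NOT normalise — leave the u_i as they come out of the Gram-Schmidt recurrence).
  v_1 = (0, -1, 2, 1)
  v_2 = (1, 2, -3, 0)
Orthogonal basis:
  u_1 = (0, -1, 2, 1)
  u_2 = (1, 2/3, -1/3, 4/3)

Apply the Gram-Schmidt recurrence
  u_1 = v_1
  u_i = v_i − Σ_{j<i} ((v_i · u_j) / (u_j · u_j)) · u_j.

Step by step this gives:
  u_1 = (0, -1, 2, 1)
  u_2 = (1, 2/3, -1/3, 4/3)

Orthogonality check:
  u_2 · u_1 = 0 (should be 0)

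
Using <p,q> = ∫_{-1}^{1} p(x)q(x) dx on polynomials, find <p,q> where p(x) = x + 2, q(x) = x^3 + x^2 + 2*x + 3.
<p,q> = 226/15

Expand the product: p(x)·q(x) = x^4 + 3*x^3 + 4*x^2 + 7*x + 6.
∫_{-1}^{1} of each monomial x^k gives [2/(k+1) if k even, 0 if k odd]. Integrating term-by-term (or equivalently evaluating the antiderivative F(x) = x^5/5 + 3*x^4/4 + 4*x^3/3 + 7*x^2/2 + 6*x at the endpoints):
  F(1) − F(−1) = 707/60 − (-197/60) = 226/15.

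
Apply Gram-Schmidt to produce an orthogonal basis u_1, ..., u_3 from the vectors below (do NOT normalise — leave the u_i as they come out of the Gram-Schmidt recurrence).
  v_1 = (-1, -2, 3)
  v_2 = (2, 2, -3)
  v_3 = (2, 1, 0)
Orthogonal basis:
  u_1 = (-1, -2, 3)
  u_2 = (13/14, -1/7, 3/14)
  u_3 = (0, 9/13, 6/13)

Apply the Gram-Schmidt recurrence
  u_1 = v_1
  u_i = v_i − Σ_{j<i} ((v_i · u_j) / (u_j · u_j)) · u_j.

Step by step this gives:
  u_1 = (-1, -2, 3)
  u_2 = (13/14, -1/7, 3/14)
  u_3 = (0, 9/13, 6/13)

Orthogonality check:
  u_2 · u_1 = 0 (should be 0)
  u_3 · u_1 = 0 (should be 0)
  u_3 · u_2 = 0 (should be 0)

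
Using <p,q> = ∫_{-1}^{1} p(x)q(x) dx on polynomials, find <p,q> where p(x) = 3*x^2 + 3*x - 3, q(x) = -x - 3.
<p,q> = 10

Expand the product: p(x)·q(x) = -3*x^3 - 12*x^2 - 6*x + 9.
∫_{-1}^{1} of each monomial x^k gives [2/(k+1) if k even, 0 if k odd]. Integrating term-by-term (or equivalently evaluating the antiderivative F(x) = -3*x^4/4 - 4*x^3 - 3*x^2 + 9*x at the endpoints):
  F(1) − F(−1) = 5/4 − (-35/4) = 10.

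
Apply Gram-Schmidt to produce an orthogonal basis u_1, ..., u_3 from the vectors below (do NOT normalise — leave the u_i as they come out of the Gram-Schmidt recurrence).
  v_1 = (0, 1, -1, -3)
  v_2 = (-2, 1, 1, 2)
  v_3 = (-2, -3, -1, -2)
Orthogonal basis:
  u_1 = (0, 1, -1, -3)
  u_2 = (-2, 17/11, 5/11, 4/11)
  u_3 = (-94/37, -109/37, -19/37, -30/37)

Apply the Gram-Schmidt recurrence
  u_1 = v_1
  u_i = v_i − Σ_{j<i} ((v_i · u_j) / (u_j · u_j)) · u_j.

Step by step this gives:
  u_1 = (0, 1, -1, -3)
  u_2 = (-2, 17/11, 5/11, 4/11)
  u_3 = (-94/37, -109/37, -19/37, -30/37)

Orthogonality check:
  u_2 · u_1 = 0 (should be 0)
  u_3 · u_1 = 0 (should be 0)
  u_3 · u_2 = 0 (should be 0)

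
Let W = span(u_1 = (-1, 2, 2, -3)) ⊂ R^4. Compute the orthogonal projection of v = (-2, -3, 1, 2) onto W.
proj_W(v) = (4/9, -8/9, -8/9, 4/3)

Set up U = [u_1 | ... | u_1] ∈ R^(4×1). The projector onto W = col(U) is P = U (U^T U)^(-1) U^T.
Compute U^T U =
  [18],
and U^T v = (-8).
Solve U^T U · c = U^T v for the coefficients: c = (-4/9). The projection is proj_W(v) = U c.
Check: (v - proj_W(v)) · u_1 = 0  (should be 0).
Result: proj_W(v) = (4/9, -8/9, -8/9, 4/3).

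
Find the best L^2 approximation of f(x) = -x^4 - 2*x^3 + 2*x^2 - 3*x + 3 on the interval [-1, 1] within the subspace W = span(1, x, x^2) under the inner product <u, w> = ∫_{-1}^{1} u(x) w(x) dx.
g(x) = 8*x^2/7 - 21*x/5 + 108/35

The best approximation g ∈ W is the orthogonal projection of f onto W. Writing g = a_0 + a_1 x + a_2 x^2, the coefficients solve the normal equations G · a = b where
  G_{ij} = <φ_i, φ_j> and b_i = <f, φ_i>, with φ_0 = 1, φ_1 = x, φ_2 = x^2.
G =
  [2, 0, 2/3]
  [0, 2/3, 0]
  [2/3, 0, 2/5],
b = (104/15, -14/5, 88/35).
Solving gives a_0 = 108/35, a_1 = -21/5, a_2 = 8/7, so
  g(x) = 8*x^2/7 - 21*x/5 + 108/35.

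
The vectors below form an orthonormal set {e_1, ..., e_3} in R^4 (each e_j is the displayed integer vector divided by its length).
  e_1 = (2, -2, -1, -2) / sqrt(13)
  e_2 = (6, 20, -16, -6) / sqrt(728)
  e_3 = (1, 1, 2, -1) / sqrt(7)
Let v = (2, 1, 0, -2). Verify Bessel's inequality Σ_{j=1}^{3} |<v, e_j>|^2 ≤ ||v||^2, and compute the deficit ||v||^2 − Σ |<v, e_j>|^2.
Σ |<v, e_j>|^2 = 9; ||v||^2 = 9; deficit = 0

Write each e_j = u_j / sqrt(<u_j, u_j>) where u_j is the displayed integer vector. Then <v, e_j> = <v, u_j> / sqrt(<u_j, u_j>), so |<v, e_j>|^2 = <v, u_j>^2 / <u_j, u_j>.
Coefficients: <v, e_1> = 6/sqrt(13), <v, e_2> = 44/sqrt(728), <v, e_3> = 5/sqrt(7).
Square and sum: Σ |<v, e_j>|^2 = 9.
Compute ||v||^2 = v·v = 9.
Deficit = 9 − 9 = 0 ≥ 0, confirming Bessel's inequality. (The deficit equals ||v − Σ <v,e_j> e_j||^2, the squared distance from v to span{e_j}.)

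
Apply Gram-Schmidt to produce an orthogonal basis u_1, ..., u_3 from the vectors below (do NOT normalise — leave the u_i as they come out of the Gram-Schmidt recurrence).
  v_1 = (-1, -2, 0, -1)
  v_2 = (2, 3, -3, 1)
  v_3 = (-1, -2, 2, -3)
Orthogonal basis:
  u_1 = (-1, -2, 0, -1)
  u_2 = (1/2, 0, -3, -1/2)
  u_3 = (34/57, 2/3, 8/19, -110/57)

Apply the Gram-Schmidt recurrence
  u_1 = v_1
  u_i = v_i − Σ_{j<i} ((v_i · u_j) / (u_j · u_j)) · u_j.

Step by step this gives:
  u_1 = (-1, -2, 0, -1)
  u_2 = (1/2, 0, -3, -1/2)
  u_3 = (34/57, 2/3, 8/19, -110/57)

Orthogonality check:
  u_2 · u_1 = 0 (should be 0)
  u_3 · u_1 = 0 (should be 0)
  u_3 · u_2 = 0 (should be 0)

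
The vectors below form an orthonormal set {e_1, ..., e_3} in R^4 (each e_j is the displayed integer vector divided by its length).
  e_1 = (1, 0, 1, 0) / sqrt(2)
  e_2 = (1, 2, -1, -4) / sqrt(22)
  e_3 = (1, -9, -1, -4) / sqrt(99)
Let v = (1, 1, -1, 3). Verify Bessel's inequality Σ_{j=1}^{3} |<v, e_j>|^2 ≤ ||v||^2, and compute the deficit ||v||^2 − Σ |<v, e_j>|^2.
Σ |<v, e_j>|^2 = 59/9; ||v||^2 = 12; deficit = 49/9

Write each e_j = u_j / sqrt(<u_j, u_j>) where u_j is the displayed integer vector. Then <v, e_j> = <v, u_j> / sqrt(<u_j, u_j>), so |<v, e_j>|^2 = <v, u_j>^2 / <u_j, u_j>.
Coefficients: <v, e_1> = 0/sqrt(2), <v, e_2> = -8/sqrt(22), <v, e_3> = -19/sqrt(99).
Square and sum: Σ |<v, e_j>|^2 = 59/9.
Compute ||v||^2 = v·v = 12.
Deficit = 12 − 59/9 = 49/9 ≥ 0, confirming Bessel's inequality. (The deficit equals ||v − Σ <v,e_j> e_j||^2, the squared distance from v to span{e_j}.)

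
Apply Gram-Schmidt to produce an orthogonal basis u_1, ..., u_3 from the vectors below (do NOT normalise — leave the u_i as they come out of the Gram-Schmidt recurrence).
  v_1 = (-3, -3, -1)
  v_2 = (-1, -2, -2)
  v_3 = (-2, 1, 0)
Orthogonal basis:
  u_1 = (-3, -3, -1)
  u_2 = (14/19, -5/19, -27/19)
  u_3 = (-26/25, 13/10, -39/50)

Apply the Gram-Schmidt recurrence
  u_1 = v_1
  u_i = v_i − Σ_{j<i} ((v_i · u_j) / (u_j · u_j)) · u_j.

Step by step this gives:
  u_1 = (-3, -3, -1)
  u_2 = (14/19, -5/19, -27/19)
  u_3 = (-26/25, 13/10, -39/50)

Orthogonality check:
  u_2 · u_1 = 0 (should be 0)
  u_3 · u_1 = 0 (should be 0)
  u_3 · u_2 = 0 (should be 0)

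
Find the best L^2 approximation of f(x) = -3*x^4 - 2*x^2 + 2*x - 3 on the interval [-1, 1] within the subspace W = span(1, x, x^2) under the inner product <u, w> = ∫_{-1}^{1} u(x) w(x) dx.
g(x) = -32*x^2/7 + 2*x - 96/35

The best approximation g ∈ W is the orthogonal projection of f onto W. Writing g = a_0 + a_1 x + a_2 x^2, the coefficients solve the normal equations G · a = b where
  G_{ij} = <φ_i, φ_j> and b_i = <f, φ_i>, with φ_0 = 1, φ_1 = x, φ_2 = x^2.
G =
  [2, 0, 2/3]
  [0, 2/3, 0]
  [2/3, 0, 2/5],
b = (-128/15, 4/3, -128/35).
Solving gives a_0 = -96/35, a_1 = 2, a_2 = -32/7, so
  g(x) = -32*x^2/7 + 2*x - 96/35.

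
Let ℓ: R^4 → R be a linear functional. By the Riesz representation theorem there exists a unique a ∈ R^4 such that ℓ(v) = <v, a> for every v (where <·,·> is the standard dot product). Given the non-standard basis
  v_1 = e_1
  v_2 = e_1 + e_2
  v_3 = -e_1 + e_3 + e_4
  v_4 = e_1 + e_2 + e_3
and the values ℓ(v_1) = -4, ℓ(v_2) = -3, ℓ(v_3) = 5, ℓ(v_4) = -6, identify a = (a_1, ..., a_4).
a = (-4, 1, -3, 4)

Write a = (a_1, ..., a_4) in the standard basis. For each basis vector v_i, ℓ(v_i) = <v_i, a> is a linear equation in the a_j's. Collect the n equations into a matrix system V a = ℓ, where row i of V is v_i (expressed in the standard basis). Since V is invertible (lower-triangular with 1s on the diagonal, up to permutation), solve by back-substitution:
  V =
[[1, 0, 0, 0],
 [1, 1, 0, 0],
 [-1, 0, 1, 1],
 [1, 1, 1, 0]]
  V a = (-4, -3, 5, -6)
Solving gives a = (-4, 1, -3, 4).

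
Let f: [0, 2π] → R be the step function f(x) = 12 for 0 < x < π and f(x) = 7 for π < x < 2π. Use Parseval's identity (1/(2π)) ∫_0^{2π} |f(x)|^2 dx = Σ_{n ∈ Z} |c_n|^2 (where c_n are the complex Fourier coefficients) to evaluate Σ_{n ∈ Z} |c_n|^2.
Σ |c_n|^2 = 193/2

Parseval equates the L^2 energy of f (normalised by 1/(2π)) with the ℓ^2 sum of its Fourier coefficients: (1/(2π)) ∫_0^{2π} |f|^2 = Σ |c_n|^2.
Compute the left side: (1/(2π)) [∫_0^π 12^2 dx + ∫_π^{2π} 7^2 dx] = (1/(2π)) · (144π + 49π) = (144 + 49)/2 = 193/2.
So Σ_{n ∈ Z} |c_n|^2 = 193/2.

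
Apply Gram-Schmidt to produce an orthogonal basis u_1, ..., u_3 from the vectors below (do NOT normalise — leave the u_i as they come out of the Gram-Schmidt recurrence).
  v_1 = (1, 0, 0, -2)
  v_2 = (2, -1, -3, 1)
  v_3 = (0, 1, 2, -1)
Orthogonal basis:
  u_1 = (1, 0, 0, -2)
  u_2 = (2, -1, -3, 1)
  u_3 = (2/3, 7/15, 2/5, 1/3)

Apply the Gram-Schmidt recurrence
  u_1 = v_1
  u_i = v_i − Σ_{j<i} ((v_i · u_j) / (u_j · u_j)) · u_j.

Step by step this gives:
  u_1 = (1, 0, 0, -2)
  u_2 = (2, -1, -3, 1)
  u_3 = (2/3, 7/15, 2/5, 1/3)

Orthogonality check:
  u_2 · u_1 = 0 (should be 0)
  u_3 · u_1 = 0 (should be 0)
  u_3 · u_2 = 0 (should be 0)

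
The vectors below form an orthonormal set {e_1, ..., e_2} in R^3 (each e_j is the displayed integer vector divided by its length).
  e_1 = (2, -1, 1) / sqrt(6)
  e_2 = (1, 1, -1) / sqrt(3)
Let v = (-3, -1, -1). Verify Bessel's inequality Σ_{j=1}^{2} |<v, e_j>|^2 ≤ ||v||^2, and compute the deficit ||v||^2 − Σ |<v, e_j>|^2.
Σ |<v, e_j>|^2 = 9; ||v||^2 = 11; deficit = 2

Write each e_j = u_j / sqrt(<u_j, u_j>) where u_j is the displayed integer vector. Then <v, e_j> = <v, u_j> / sqrt(<u_j, u_j>), so |<v, e_j>|^2 = <v, u_j>^2 / <u_j, u_j>.
Coefficients: <v, e_1> = -6/sqrt(6), <v, e_2> = -3/sqrt(3).
Square and sum: Σ |<v, e_j>|^2 = 9.
Compute ||v||^2 = v·v = 11.
Deficit = 11 − 9 = 2 ≥ 0, confirming Bessel's inequality. (The deficit equals ||v − Σ <v,e_j> e_j||^2, the squared distance from v to span{e_j}.)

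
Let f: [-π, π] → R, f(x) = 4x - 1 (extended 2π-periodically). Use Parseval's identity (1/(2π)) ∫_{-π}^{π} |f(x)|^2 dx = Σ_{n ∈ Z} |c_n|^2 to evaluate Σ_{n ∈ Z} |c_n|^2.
Σ |c_n|^2 = 16π^2/3 + 1

Expand and integrate term by term over [-π, π]:
  ∫ (4x)^2 dx = 16·(2π^3/3); ∫ 2·4·(-1)·x dx = 0 (odd integrand); ∫ (-1)^2 dx = 1·2π.
So (1/(2π)) ∫_{-π}^{π} (4x - 1)^2 dx = 16π^2/3 + 1 = 16π^2/3 + 1.
Parseval ⇒ Σ |c_n|^2 = 16π^2/3 + 1.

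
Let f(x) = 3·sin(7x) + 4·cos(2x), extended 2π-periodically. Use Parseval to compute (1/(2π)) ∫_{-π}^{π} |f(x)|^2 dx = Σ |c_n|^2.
Σ |c_n|^2 = 25/2

Expand |f|^2 and use orthogonality of {sin(nx), cos(mx)} on [-π, π]:
  ∫_{-π}^{π} sin(nx)^2 dx = π, ∫ cos(mx)^2 dx = π, and cross terms integrate to 0.
So ∫_{-π}^{π} f(x)^2 dx = 3^2 · π + 4^2 · π = (9 + 16)π.
Divide by 2π: (9 + 16)/2 = 25/2.
By Parseval, this equals Σ |c_n|^2.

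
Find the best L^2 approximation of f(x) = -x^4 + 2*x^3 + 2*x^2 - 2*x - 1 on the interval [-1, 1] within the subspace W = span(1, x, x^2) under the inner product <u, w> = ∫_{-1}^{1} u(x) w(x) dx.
g(x) = 8*x^2/7 - 4*x/5 - 32/35

The best approximation g ∈ W is the orthogonal projection of f onto W. Writing g = a_0 + a_1 x + a_2 x^2, the coefficients solve the normal equations G · a = b where
  G_{ij} = <φ_i, φ_j> and b_i = <f, φ_i>, with φ_0 = 1, φ_1 = x, φ_2 = x^2.
G =
  [2, 0, 2/3]
  [0, 2/3, 0]
  [2/3, 0, 2/5],
b = (-16/15, -8/15, -16/105).
Solving gives a_0 = -32/35, a_1 = -4/5, a_2 = 8/7, so
  g(x) = 8*x^2/7 - 4*x/5 - 32/35.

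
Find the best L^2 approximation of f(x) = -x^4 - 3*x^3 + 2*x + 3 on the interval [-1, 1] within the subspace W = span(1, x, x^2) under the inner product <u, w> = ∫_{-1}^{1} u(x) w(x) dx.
g(x) = -6*x^2/7 + x/5 + 108/35

The best approximation g ∈ W is the orthogonal projection of f onto W. Writing g = a_0 + a_1 x + a_2 x^2, the coefficients solve the normal equations G · a = b where
  G_{ij} = <φ_i, φ_j> and b_i = <f, φ_i>, with φ_0 = 1, φ_1 = x, φ_2 = x^2.
G =
  [2, 0, 2/3]
  [0, 2/3, 0]
  [2/3, 0, 2/5],
b = (28/5, 2/15, 12/7).
Solving gives a_0 = 108/35, a_1 = 1/5, a_2 = -6/7, so
  g(x) = -6*x^2/7 + x/5 + 108/35.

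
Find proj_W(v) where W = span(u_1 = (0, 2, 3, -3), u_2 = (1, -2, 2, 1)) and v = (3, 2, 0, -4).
proj_W(v) = (-94/219, 166/73, 277/219, -559/219)

Set up U = [u_1 | ... | u_2] ∈ R^(4×2). The projector onto W = col(U) is P = U (U^T U)^(-1) U^T.
Compute U^T U =
  [22, -1]
  [-1, 10],
and U^T v = (16, -5).
Solve U^T U · c = U^T v for the coefficients: c = (155/219, -94/219). The projection is proj_W(v) = U c.
Check: (v - proj_W(v)) · u_1 = 0  (should be 0).
Check: (v - proj_W(v)) · u_2 = 0  (should be 0).
Result: proj_W(v) = (-94/219, 166/73, 277/219, -559/219).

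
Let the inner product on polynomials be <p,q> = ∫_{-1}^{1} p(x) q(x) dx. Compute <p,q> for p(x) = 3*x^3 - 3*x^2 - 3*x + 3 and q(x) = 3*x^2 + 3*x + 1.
<p,q> = 4

Expand the product: p(x)·q(x) = 9*x^5 - 15*x^3 - 3*x^2 + 6*x + 3.
∫_{-1}^{1} of each monomial x^k gives [2/(k+1) if k even, 0 if k odd]. Integrating term-by-term (or equivalently evaluating the antiderivative F(x) = 3*x^6/2 - 15*x^4/4 - x^3 + 3*x^2 + 3*x at the endpoints):
  F(1) − F(−1) = 11/4 − (-5/4) = 4.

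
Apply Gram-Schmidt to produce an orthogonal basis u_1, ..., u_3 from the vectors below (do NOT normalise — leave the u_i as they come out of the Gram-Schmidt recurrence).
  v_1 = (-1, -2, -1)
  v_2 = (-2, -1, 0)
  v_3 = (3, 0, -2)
Orthogonal basis:
  u_1 = (-1, -2, -1)
  u_2 = (-4/3, 1/3, 2/3)
  u_3 = (-3/14, 3/7, -9/14)

Apply the Gram-Schmidt recurrence
  u_1 = v_1
  u_i = v_i − Σ_{j<i} ((v_i · u_j) / (u_j · u_j)) · u_j.

Step by step this gives:
  u_1 = (-1, -2, -1)
  u_2 = (-4/3, 1/3, 2/3)
  u_3 = (-3/14, 3/7, -9/14)

Orthogonality check:
  u_2 · u_1 = 0 (should be 0)
  u_3 · u_1 = 0 (should be 0)
  u_3 · u_2 = 0 (should be 0)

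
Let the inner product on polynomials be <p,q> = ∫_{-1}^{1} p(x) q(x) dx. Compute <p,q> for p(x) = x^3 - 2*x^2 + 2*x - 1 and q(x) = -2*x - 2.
<p,q> = 16/5

Expand the product: p(x)·q(x) = -2*x^4 + 2*x^3 - 2*x + 2.
∫_{-1}^{1} of each monomial x^k gives [2/(k+1) if k even, 0 if k odd]. Integrating term-by-term (or equivalently evaluating the antiderivative F(x) = -2*x^5/5 + x^4/2 - x^2 + 2*x at the endpoints):
  F(1) − F(−1) = 11/10 − (-21/10) = 16/5.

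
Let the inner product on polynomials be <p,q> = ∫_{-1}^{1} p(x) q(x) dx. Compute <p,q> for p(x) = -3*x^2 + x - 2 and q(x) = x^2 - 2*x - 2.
<p,q> = 122/15

Expand the product: p(x)·q(x) = -3*x^4 + 7*x^3 + 2*x^2 + 2*x + 4.
∫_{-1}^{1} of each monomial x^k gives [2/(k+1) if k even, 0 if k odd]. Integrating term-by-term (or equivalently evaluating the antiderivative F(x) = -3*x^5/5 + 7*x^4/4 + 2*x^3/3 + x^2 + 4*x at the endpoints):
  F(1) − F(−1) = 409/60 − (-79/60) = 122/15.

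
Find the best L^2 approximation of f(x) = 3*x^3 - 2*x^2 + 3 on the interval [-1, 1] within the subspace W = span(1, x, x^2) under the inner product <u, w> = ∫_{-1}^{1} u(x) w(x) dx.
g(x) = -2*x^2 + 9*x/5 + 3

The best approximation g ∈ W is the orthogonal projection of f onto W. Writing g = a_0 + a_1 x + a_2 x^2, the coefficients solve the normal equations G · a = b where
  G_{ij} = <φ_i, φ_j> and b_i = <f, φ_i>, with φ_0 = 1, φ_1 = x, φ_2 = x^2.
G =
  [2, 0, 2/3]
  [0, 2/3, 0]
  [2/3, 0, 2/5],
b = (14/3, 6/5, 6/5).
Solving gives a_0 = 3, a_1 = 9/5, a_2 = -2, so
  g(x) = -2*x^2 + 9*x/5 + 3.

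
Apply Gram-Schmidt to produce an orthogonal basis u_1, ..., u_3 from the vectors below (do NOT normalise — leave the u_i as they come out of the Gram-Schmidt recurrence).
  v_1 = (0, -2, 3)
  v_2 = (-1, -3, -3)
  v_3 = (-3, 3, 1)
Orthogonal basis:
  u_1 = (0, -2, 3)
  u_2 = (-1, -45/13, -30/13)
  u_3 = (-60/17, 12/17, 8/17)

Apply the Gram-Schmidt recurrence
  u_1 = v_1
  u_i = v_i − Σ_{j<i} ((v_i · u_j) / (u_j · u_j)) · u_j.

Step by step this gives:
  u_1 = (0, -2, 3)
  u_2 = (-1, -45/13, -30/13)
  u_3 = (-60/17, 12/17, 8/17)

Orthogonality check:
  u_2 · u_1 = 0 (should be 0)
  u_3 · u_1 = 0 (should be 0)
  u_3 · u_2 = 0 (should be 0)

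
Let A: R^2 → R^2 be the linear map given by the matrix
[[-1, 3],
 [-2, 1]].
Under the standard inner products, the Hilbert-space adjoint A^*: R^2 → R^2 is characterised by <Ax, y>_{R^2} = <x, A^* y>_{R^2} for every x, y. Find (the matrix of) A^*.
A^* = A^T =
[[-1, -2],
 [3, 1]]

For real matrices with standard dot products, the defining identity <Ax, y> = <x, A^* y> gives (Ax)^T y = x^T (A^*) y, i.e. x^T A^T y = x^T (A^*) y. Since this holds for all x, y, we must have A^* = A^T. Therefore
A^* =
[[-1, -2],
 [3, 1]].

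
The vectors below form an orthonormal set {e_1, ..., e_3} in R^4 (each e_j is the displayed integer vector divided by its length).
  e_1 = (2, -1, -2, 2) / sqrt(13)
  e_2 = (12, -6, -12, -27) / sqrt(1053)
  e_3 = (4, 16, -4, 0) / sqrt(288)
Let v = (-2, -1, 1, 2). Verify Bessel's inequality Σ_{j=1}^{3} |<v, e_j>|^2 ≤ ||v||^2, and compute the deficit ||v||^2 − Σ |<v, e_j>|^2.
Σ |<v, e_j>|^2 = 19/2; ||v||^2 = 10; deficit = 1/2

Write each e_j = u_j / sqrt(<u_j, u_j>) where u_j is the displayed integer vector. Then <v, e_j> = <v, u_j> / sqrt(<u_j, u_j>), so |<v, e_j>|^2 = <v, u_j>^2 / <u_j, u_j>.
Coefficients: <v, e_1> = -1/sqrt(13), <v, e_2> = -84/sqrt(1053), <v, e_3> = -28/sqrt(288).
Square and sum: Σ |<v, e_j>|^2 = 19/2.
Compute ||v||^2 = v·v = 10.
Deficit = 10 − 19/2 = 1/2 ≥ 0, confirming Bessel's inequality. (The deficit equals ||v − Σ <v,e_j> e_j||^2, the squared distance from v to span{e_j}.)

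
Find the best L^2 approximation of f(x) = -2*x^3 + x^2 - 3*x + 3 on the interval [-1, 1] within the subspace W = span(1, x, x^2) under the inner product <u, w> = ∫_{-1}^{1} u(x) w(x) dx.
g(x) = x^2 - 21*x/5 + 3

The best approximation g ∈ W is the orthogonal projection of f onto W. Writing g = a_0 + a_1 x + a_2 x^2, the coefficients solve the normal equations G · a = b where
  G_{ij} = <φ_i, φ_j> and b_i = <f, φ_i>, with φ_0 = 1, φ_1 = x, φ_2 = x^2.
G =
  [2, 0, 2/3]
  [0, 2/3, 0]
  [2/3, 0, 2/5],
b = (20/3, -14/5, 12/5).
Solving gives a_0 = 3, a_1 = -21/5, a_2 = 1, so
  g(x) = x^2 - 21*x/5 + 3.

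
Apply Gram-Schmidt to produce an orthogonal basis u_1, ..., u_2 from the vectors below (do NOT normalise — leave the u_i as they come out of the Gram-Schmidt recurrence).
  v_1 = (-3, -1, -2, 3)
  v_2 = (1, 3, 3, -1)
Orthogonal basis:
  u_1 = (-3, -1, -2, 3)
  u_2 = (-22/23, 54/23, 39/23, 22/23)

Apply the Gram-Schmidt recurrence
  u_1 = v_1
  u_i = v_i − Σ_{j<i} ((v_i · u_j) / (u_j · u_j)) · u_j.

Step by step this gives:
  u_1 = (-3, -1, -2, 3)
  u_2 = (-22/23, 54/23, 39/23, 22/23)

Orthogonality check:
  u_2 · u_1 = 0 (should be 0)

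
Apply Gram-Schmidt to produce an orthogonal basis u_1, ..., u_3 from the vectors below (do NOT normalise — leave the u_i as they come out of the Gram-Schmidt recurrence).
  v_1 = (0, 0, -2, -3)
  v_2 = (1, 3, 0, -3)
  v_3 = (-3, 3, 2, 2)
Orthogonal basis:
  u_1 = (0, 0, -2, -3)
  u_2 = (1, 3, 18/13, -12/13)
  u_3 = (-294/83, 114/83, -24/83, 16/83)

Apply the Gram-Schmidt recurrence
  u_1 = v_1
  u_i = v_i − Σ_{j<i} ((v_i · u_j) / (u_j · u_j)) · u_j.

Step by step this gives:
  u_1 = (0, 0, -2, -3)
  u_2 = (1, 3, 18/13, -12/13)
  u_3 = (-294/83, 114/83, -24/83, 16/83)

Orthogonality check:
  u_2 · u_1 = 0 (should be 0)
  u_3 · u_1 = 0 (should be 0)
  u_3 · u_2 = 0 (should be 0)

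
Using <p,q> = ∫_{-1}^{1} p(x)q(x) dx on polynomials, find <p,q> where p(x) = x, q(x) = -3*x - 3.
<p,q> = -2

Expand the product: p(x)·q(x) = -3*x^2 - 3*x.
∫_{-1}^{1} of each monomial x^k gives [2/(k+1) if k even, 0 if k odd]. Integrating term-by-term (or equivalently evaluating the antiderivative F(x) = -x^3 - 3*x^2/2 at the endpoints):
  F(1) − F(−1) = -5/2 − (-1/2) = -2.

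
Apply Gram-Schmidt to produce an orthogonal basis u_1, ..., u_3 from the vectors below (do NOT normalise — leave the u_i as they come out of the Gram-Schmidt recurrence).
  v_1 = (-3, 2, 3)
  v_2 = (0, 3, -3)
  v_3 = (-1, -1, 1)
Orthogonal basis:
  u_1 = (-3, 2, 3)
  u_2 = (-9/22, 36/11, -57/22)
  u_3 = (-25/43, -15/43, -15/43)

Apply the Gram-Schmidt recurrence
  u_1 = v_1
  u_i = v_i − Σ_{j<i} ((v_i · u_j) / (u_j · u_j)) · u_j.

Step by step this gives:
  u_1 = (-3, 2, 3)
  u_2 = (-9/22, 36/11, -57/22)
  u_3 = (-25/43, -15/43, -15/43)

Orthogonality check:
  u_2 · u_1 = 0 (should be 0)
  u_3 · u_1 = 0 (should be 0)
  u_3 · u_2 = 0 (should be 0)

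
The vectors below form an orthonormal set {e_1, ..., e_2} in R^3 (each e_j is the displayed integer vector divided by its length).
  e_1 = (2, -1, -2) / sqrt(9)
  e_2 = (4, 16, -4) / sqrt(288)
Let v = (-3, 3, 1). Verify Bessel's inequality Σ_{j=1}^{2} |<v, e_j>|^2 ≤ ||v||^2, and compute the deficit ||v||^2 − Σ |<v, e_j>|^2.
Σ |<v, e_j>|^2 = 17; ||v||^2 = 19; deficit = 2

Write each e_j = u_j / sqrt(<u_j, u_j>) where u_j is the displayed integer vector. Then <v, e_j> = <v, u_j> / sqrt(<u_j, u_j>), so |<v, e_j>|^2 = <v, u_j>^2 / <u_j, u_j>.
Coefficients: <v, e_1> = -11/sqrt(9), <v, e_2> = 32/sqrt(288).
Square and sum: Σ |<v, e_j>|^2 = 17.
Compute ||v||^2 = v·v = 19.
Deficit = 19 − 17 = 2 ≥ 0, confirming Bessel's inequality. (The deficit equals ||v − Σ <v,e_j> e_j||^2, the squared distance from v to span{e_j}.)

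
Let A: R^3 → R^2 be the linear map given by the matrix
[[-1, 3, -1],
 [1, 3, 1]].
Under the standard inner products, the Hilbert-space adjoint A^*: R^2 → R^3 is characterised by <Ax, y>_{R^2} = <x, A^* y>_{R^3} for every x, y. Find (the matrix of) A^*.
A^* = A^T =
[[-1, 1],
 [3, 3],
 [-1, 1]]

For real matrices with standard dot products, the defining identity <Ax, y> = <x, A^* y> gives (Ax)^T y = x^T (A^*) y, i.e. x^T A^T y = x^T (A^*) y. Since this holds for all x, y, we must have A^* = A^T. Therefore
A^* =
[[-1, 1],
 [3, 3],
 [-1, 1]].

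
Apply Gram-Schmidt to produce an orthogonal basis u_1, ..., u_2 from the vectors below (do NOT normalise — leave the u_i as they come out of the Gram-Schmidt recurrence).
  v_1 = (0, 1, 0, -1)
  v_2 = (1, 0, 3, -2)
Orthogonal basis:
  u_1 = (0, 1, 0, -1)
  u_2 = (1, -1, 3, -1)

Apply the Gram-Schmidt recurrence
  u_1 = v_1
  u_i = v_i − Σ_{j<i} ((v_i · u_j) / (u_j · u_j)) · u_j.

Step by step this gives:
  u_1 = (0, 1, 0, -1)
  u_2 = (1, -1, 3, -1)

Orthogonality check:
  u_2 · u_1 = 0 (should be 0)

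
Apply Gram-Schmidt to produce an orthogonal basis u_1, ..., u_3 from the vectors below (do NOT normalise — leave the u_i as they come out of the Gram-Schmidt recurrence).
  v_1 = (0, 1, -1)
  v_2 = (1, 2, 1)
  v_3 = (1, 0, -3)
Orthogonal basis:
  u_1 = (0, 1, -1)
  u_2 = (1, 3/2, 3/2)
  u_3 = (18/11, -6/11, -6/11)

Apply the Gram-Schmidt recurrence
  u_1 = v_1
  u_i = v_i − Σ_{j<i} ((v_i · u_j) / (u_j · u_j)) · u_j.

Step by step this gives:
  u_1 = (0, 1, -1)
  u_2 = (1, 3/2, 3/2)
  u_3 = (18/11, -6/11, -6/11)

Orthogonality check:
  u_2 · u_1 = 0 (should be 0)
  u_3 · u_1 = 0 (should be 0)
  u_3 · u_2 = 0 (should be 0)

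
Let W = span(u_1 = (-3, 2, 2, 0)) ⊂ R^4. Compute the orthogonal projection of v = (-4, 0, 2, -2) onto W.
proj_W(v) = (-48/17, 32/17, 32/17, 0)

Set up U = [u_1 | ... | u_1] ∈ R^(4×1). The projector onto W = col(U) is P = U (U^T U)^(-1) U^T.
Compute U^T U =
  [17],
and U^T v = (16).
Solve U^T U · c = U^T v for the coefficients: c = (16/17). The projection is proj_W(v) = U c.
Check: (v - proj_W(v)) · u_1 = 0  (should be 0).
Result: proj_W(v) = (-48/17, 32/17, 32/17, 0).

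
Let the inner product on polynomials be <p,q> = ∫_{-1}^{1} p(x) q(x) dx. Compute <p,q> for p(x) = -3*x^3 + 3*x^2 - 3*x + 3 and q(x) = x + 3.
<p,q> = 104/5

Expand the product: p(x)·q(x) = -3*x^4 - 6*x^3 + 6*x^2 - 6*x + 9.
∫_{-1}^{1} of each monomial x^k gives [2/(k+1) if k even, 0 if k odd]. Integrating term-by-term (or equivalently evaluating the antiderivative F(x) = -3*x^5/5 - 3*x^4/2 + 2*x^3 - 3*x^2 + 9*x at the endpoints):
  F(1) − F(−1) = 59/10 − (-149/10) = 104/5.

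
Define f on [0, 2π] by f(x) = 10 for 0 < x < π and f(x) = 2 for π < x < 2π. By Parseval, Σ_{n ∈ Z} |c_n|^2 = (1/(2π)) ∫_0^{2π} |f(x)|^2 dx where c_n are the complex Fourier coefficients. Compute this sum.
Σ |c_n|^2 = 52

Parseval equates the L^2 energy of f (normalised by 1/(2π)) with the ℓ^2 sum of its Fourier coefficients: (1/(2π)) ∫_0^{2π} |f|^2 = Σ |c_n|^2.
Compute the left side: (1/(2π)) [∫_0^π 10^2 dx + ∫_π^{2π} 2^2 dx] = (1/(2π)) · (100π + 4π) = (100 + 4)/2 = 52.
So Σ_{n ∈ Z} |c_n|^2 = 52.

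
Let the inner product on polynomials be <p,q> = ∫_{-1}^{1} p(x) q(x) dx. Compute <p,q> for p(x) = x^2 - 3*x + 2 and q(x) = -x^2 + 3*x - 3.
<p,q> = -326/15

Expand the product: p(x)·q(x) = -x^4 + 6*x^3 - 14*x^2 + 15*x - 6.
∫_{-1}^{1} of each monomial x^k gives [2/(k+1) if k even, 0 if k odd]. Integrating term-by-term (or equivalently evaluating the antiderivative F(x) = -x^5/5 + 3*x^4/2 - 14*x^3/3 + 15*x^2/2 - 6*x at the endpoints):
  F(1) − F(−1) = -28/15 − (298/15) = -326/15.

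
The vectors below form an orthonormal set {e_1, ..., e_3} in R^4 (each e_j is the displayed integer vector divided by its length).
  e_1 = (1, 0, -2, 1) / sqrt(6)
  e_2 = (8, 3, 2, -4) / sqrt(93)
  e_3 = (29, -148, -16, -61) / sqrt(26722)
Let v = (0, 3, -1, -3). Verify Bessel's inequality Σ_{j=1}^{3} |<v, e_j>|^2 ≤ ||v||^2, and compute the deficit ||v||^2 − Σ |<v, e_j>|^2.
Σ |<v, e_j>|^2 = 2713/431; ||v||^2 = 19; deficit = 5476/431

Write each e_j = u_j / sqrt(<u_j, u_j>) where u_j is the displayed integer vector. Then <v, e_j> = <v, u_j> / sqrt(<u_j, u_j>), so |<v, e_j>|^2 = <v, u_j>^2 / <u_j, u_j>.
Coefficients: <v, e_1> = -1/sqrt(6), <v, e_2> = 19/sqrt(93), <v, e_3> = -245/sqrt(26722).
Square and sum: Σ |<v, e_j>|^2 = 2713/431.
Compute ||v||^2 = v·v = 19.
Deficit = 19 − 2713/431 = 5476/431 ≥ 0, confirming Bessel's inequality. (The deficit equals ||v − Σ <v,e_j> e_j||^2, the squared distance from v to span{e_j}.)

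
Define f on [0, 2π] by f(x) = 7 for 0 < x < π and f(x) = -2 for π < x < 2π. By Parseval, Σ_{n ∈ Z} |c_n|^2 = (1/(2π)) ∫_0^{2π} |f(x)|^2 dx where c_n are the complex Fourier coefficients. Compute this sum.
Σ |c_n|^2 = 53/2

Parseval equates the L^2 energy of f (normalised by 1/(2π)) with the ℓ^2 sum of its Fourier coefficients: (1/(2π)) ∫_0^{2π} |f|^2 = Σ |c_n|^2.
Compute the left side: (1/(2π)) [∫_0^π 7^2 dx + ∫_π^{2π} (-2)^2 dx] = (1/(2π)) · (49π + 4π) = (49 + 4)/2 = 53/2.
So Σ_{n ∈ Z} |c_n|^2 = 53/2.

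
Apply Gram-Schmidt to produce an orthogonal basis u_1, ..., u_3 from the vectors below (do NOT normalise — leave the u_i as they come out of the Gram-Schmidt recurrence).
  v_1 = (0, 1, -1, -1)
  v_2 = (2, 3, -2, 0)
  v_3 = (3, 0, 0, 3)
Orthogonal basis:
  u_1 = (0, 1, -1, -1)
  u_2 = (2, 4/3, -1/3, 5/3)
  u_3 = (6/13, -9/13, -15/26, -3/26)

Apply the Gram-Schmidt recurrence
  u_1 = v_1
  u_i = v_i − Σ_{j<i} ((v_i · u_j) / (u_j · u_j)) · u_j.

Step by step this gives:
  u_1 = (0, 1, -1, -1)
  u_2 = (2, 4/3, -1/3, 5/3)
  u_3 = (6/13, -9/13, -15/26, -3/26)

Orthogonality check:
  u_2 · u_1 = 0 (should be 0)
  u_3 · u_1 = 0 (should be 0)
  u_3 · u_2 = 0 (should be 0)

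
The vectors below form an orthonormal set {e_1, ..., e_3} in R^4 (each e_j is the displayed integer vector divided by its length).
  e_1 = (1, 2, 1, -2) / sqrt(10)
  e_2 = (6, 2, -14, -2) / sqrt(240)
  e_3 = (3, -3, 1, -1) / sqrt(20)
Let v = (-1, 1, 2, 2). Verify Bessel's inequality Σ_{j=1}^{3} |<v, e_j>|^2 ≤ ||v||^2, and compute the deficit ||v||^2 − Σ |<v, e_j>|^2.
Σ |<v, e_j>|^2 = 73/10; ||v||^2 = 10; deficit = 27/10

Write each e_j = u_j / sqrt(<u_j, u_j>) where u_j is the displayed integer vector. Then <v, e_j> = <v, u_j> / sqrt(<u_j, u_j>), so |<v, e_j>|^2 = <v, u_j>^2 / <u_j, u_j>.
Coefficients: <v, e_1> = -1/sqrt(10), <v, e_2> = -36/sqrt(240), <v, e_3> = -6/sqrt(20).
Square and sum: Σ |<v, e_j>|^2 = 73/10.
Compute ||v||^2 = v·v = 10.
Deficit = 10 − 73/10 = 27/10 ≥ 0, confirming Bessel's inequality. (The deficit equals ||v − Σ <v,e_j> e_j||^2, the squared distance from v to span{e_j}.)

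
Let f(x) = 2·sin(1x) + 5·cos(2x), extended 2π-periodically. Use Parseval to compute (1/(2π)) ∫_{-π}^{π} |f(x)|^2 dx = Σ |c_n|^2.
Σ |c_n|^2 = 29/2

Expand |f|^2 and use orthogonality of {sin(nx), cos(mx)} on [-π, π]:
  ∫_{-π}^{π} sin(nx)^2 dx = π, ∫ cos(mx)^2 dx = π, and cross terms integrate to 0.
So ∫_{-π}^{π} f(x)^2 dx = 2^2 · π + 5^2 · π = (4 + 25)π.
Divide by 2π: (4 + 25)/2 = 29/2.
By Parseval, this equals Σ |c_n|^2.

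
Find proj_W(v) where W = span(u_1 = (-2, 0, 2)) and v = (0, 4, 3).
proj_W(v) = (-3/2, 0, 3/2)

Set up U = [u_1 | ... | u_1] ∈ R^(3×1). The projector onto W = col(U) is P = U (U^T U)^(-1) U^T.
Compute U^T U =
  [8],
and U^T v = (6).
Solve U^T U · c = U^T v for the coefficients: c = (3/4). The projection is proj_W(v) = U c.
Check: (v - proj_W(v)) · u_1 = 0  (should be 0).
Result: proj_W(v) = (-3/2, 0, 3/2).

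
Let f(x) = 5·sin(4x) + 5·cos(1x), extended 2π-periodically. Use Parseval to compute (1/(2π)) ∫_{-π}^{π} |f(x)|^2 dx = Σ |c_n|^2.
Σ |c_n|^2 = 25

Expand |f|^2 and use orthogonality of {sin(nx), cos(mx)} on [-π, π]:
  ∫_{-π}^{π} sin(nx)^2 dx = π, ∫ cos(mx)^2 dx = π, and cross terms integrate to 0.
So ∫_{-π}^{π} f(x)^2 dx = 5^2 · π + 5^2 · π = (25 + 25)π.
Divide by 2π: (25 + 25)/2 = 25.
By Parseval, this equals Σ |c_n|^2.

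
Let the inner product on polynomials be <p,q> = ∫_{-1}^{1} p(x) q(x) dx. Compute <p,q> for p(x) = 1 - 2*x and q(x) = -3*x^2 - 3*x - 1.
<p,q> = 0

Expand the product: p(x)·q(x) = 6*x^3 + 3*x^2 - x - 1.
∫_{-1}^{1} of each monomial x^k gives [2/(k+1) if k even, 0 if k odd]. Integrating term-by-term (or equivalently evaluating the antiderivative F(x) = 3*x^4/2 + x^3 - x^2/2 - x at the endpoints):
  F(1) − F(−1) = 1 − (1) = 0.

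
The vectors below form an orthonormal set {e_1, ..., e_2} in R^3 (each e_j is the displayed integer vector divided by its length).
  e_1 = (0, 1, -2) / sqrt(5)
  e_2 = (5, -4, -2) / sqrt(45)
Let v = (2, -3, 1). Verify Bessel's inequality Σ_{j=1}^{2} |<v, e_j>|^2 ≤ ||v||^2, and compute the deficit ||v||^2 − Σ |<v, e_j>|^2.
Σ |<v, e_j>|^2 = 125/9; ||v||^2 = 14; deficit = 1/9

Write each e_j = u_j / sqrt(<u_j, u_j>) where u_j is the displayed integer vector. Then <v, e_j> = <v, u_j> / sqrt(<u_j, u_j>), so |<v, e_j>|^2 = <v, u_j>^2 / <u_j, u_j>.
Coefficients: <v, e_1> = -5/sqrt(5), <v, e_2> = 20/sqrt(45).
Square and sum: Σ |<v, e_j>|^2 = 125/9.
Compute ||v||^2 = v·v = 14.
Deficit = 14 − 125/9 = 1/9 ≥ 0, confirming Bessel's inequality. (The deficit equals ||v − Σ <v,e_j> e_j||^2, the squared distance from v to span{e_j}.)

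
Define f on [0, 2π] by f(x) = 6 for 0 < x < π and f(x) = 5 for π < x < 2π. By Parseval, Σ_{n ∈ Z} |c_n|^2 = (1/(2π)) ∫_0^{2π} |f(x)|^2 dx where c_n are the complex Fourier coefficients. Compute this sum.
Σ |c_n|^2 = 61/2

Parseval equates the L^2 energy of f (normalised by 1/(2π)) with the ℓ^2 sum of its Fourier coefficients: (1/(2π)) ∫_0^{2π} |f|^2 = Σ |c_n|^2.
Compute the left side: (1/(2π)) [∫_0^π 6^2 dx + ∫_π^{2π} 5^2 dx] = (1/(2π)) · (36π + 25π) = (36 + 25)/2 = 61/2.
So Σ_{n ∈ Z} |c_n|^2 = 61/2.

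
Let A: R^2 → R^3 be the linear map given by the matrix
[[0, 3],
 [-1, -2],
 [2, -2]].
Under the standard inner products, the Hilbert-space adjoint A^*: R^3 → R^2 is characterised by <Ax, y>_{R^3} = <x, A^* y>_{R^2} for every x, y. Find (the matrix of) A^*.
A^* = A^T =
[[0, -1, 2],
 [3, -2, -2]]

For real matrices with standard dot products, the defining identity <Ax, y> = <x, A^* y> gives (Ax)^T y = x^T (A^*) y, i.e. x^T A^T y = x^T (A^*) y. Since this holds for all x, y, we must have A^* = A^T. Therefore
A^* =
[[0, -1, 2],
 [3, -2, -2]].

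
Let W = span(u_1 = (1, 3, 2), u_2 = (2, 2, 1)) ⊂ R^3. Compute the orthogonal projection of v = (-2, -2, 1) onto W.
proj_W(v) = (-30/13, -14/13, -3/13)

Set up U = [u_1 | ... | u_2] ∈ R^(3×2). The projector onto W = col(U) is P = U (U^T U)^(-1) U^T.
Compute U^T U =
  [14, 10]
  [10, 9],
and U^T v = (-6, -7).
Solve U^T U · c = U^T v for the coefficients: c = (8/13, -19/13). The projection is proj_W(v) = U c.
Check: (v - proj_W(v)) · u_1 = 0  (should be 0).
Check: (v - proj_W(v)) · u_2 = 0  (should be 0).
Result: proj_W(v) = (-30/13, -14/13, -3/13).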